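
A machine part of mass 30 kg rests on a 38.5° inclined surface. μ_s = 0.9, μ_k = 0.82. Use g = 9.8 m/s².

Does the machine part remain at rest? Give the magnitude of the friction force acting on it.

N = m g cos θ = 230 N.
Down-slope weight component: m g sin θ = 183 N.
μ_s N = 207 N.
183 ≤ 207 N, so it stays put; friction = 183 N.

f ≈ 183 N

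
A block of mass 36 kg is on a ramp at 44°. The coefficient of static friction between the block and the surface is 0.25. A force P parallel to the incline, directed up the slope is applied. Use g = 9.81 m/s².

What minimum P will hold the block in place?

The block tends to slide down (tan θ > μ_s), so at the point of impending slip friction acts up-slope at its limit: f = μ_s N.
P is parallel to the surface, so N = m g cos θ = 254 N.
Along the incline: P + μ_s N = m g sin θ, so P = 245 − 0.25×254 = 182 N.

P_min ≈ 182 N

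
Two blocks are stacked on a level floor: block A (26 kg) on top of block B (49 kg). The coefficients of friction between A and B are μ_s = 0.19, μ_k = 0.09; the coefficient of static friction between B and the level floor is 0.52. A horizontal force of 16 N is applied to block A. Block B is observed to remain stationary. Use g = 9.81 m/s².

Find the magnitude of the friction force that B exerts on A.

f ≈ 16 N

Normal force at the A–B interface: N₁ = m_A g = 255.1 N.
Maximum static friction on A from B: μ_s N₁ = 0.19×255.1 = 48.46 N.
P = 16 N is within that limit, so A and B move together (both at rest); the A–B friction is simply f₁ = P = 16 N.
B experiences an equal 16 N forward from A (third law). B is in equilibrium, so the floor supplies f₂ = 16 N of static friction (limit μ_s(m_A+m_B)g = 382.6 N, not exceeded).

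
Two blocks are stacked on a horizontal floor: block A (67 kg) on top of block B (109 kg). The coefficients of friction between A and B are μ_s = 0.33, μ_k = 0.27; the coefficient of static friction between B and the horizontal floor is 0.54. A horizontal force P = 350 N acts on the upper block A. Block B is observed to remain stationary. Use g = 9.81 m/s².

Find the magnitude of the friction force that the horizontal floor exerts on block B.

f ≈ 177 N

The normal force B exerts on A is simply A's weight, N₁ = 657.3 N.
Maximum static friction on A from B: μ_s N₁ = 0.33×657.3 = 216.9 N.
P = 350 N exceeds that limit, so A slips over B and the interface friction becomes kinetic: f₁ = μ_k N₁ = 0.27×657.3 = 177 N.
By Newton's third law B feels 177 N forward from A. With B stationary, the floor's static friction on B balances it: f₂ = 177 N (well within μ_s(m_A+m_B)g = 932.3 N).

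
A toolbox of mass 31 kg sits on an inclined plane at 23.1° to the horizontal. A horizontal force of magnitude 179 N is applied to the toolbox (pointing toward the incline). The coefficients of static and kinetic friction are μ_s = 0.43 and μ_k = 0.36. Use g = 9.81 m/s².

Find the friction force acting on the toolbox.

The horizontal push has a component P sin θ into the surface, so N = m g cos θ + P sin θ = 279.7 + 70.23 = 350 N.
Parallel to the incline: P cos θ − m g sin θ = 164.6 − 119.3 = 45.33 N; the friction needed to balance this is 45.33 N acting down the slope.
The limit of static friction is μ_s N = 150.5 N.
Since 45.33 N is within the 150.5 N limit, the toolbox stays put and friction is exactly 45.3 N.

f ≈ 45.3 N (down the incline)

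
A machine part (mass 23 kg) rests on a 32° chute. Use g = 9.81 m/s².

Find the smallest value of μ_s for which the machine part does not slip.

At the slip threshold m g sin θ = μ_s m g cos θ, so μ_s,min = tan θ.
μ_s,min = tan 32° = 0.625.

μ_s,min ≈ 0.625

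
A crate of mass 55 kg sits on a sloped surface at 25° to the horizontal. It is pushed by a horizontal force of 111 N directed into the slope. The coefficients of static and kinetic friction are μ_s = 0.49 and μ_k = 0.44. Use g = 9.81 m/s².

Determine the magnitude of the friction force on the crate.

f ≈ 127 N (up the incline)

Resolve perpendicular to the incline: N = m g cos θ + P sin θ = 55×9.81×cos 25° + 111×sin 25° = 535.9 N.
Along the incline, the net driving force (taking up-slope positive) is P cos θ − m g sin θ = 100.6 − 228 = -127.4 N, so equilibrium requires friction f = 127.4 N (up-slope).
Maximum static friction: μ_s N = 0.49 × 535.9 = 262.6 N.
|f_req| = 127.4 ≤ 262.6 N → the crate is in equilibrium; friction equals the required value.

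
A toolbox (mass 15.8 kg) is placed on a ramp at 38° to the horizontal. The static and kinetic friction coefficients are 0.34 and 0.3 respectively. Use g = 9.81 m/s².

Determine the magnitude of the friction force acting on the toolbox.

f ≈ 36.6 N (up the incline)

Perpendicular to the surface, N = m g cos θ = 15.8·9.81·cos 38° = 122.1 N.
Along the slope the weight component is m g sin θ = 95.43 N; friction must supply exactly this, acting up-slope.
Static friction can supply at most μ_s N = 41.53 N.
|95.43| exceeds 41.53 N, so the toolbox slips down-slope; friction is kinetic, f = μ_k N = 0.3×122.1 = 36.6 N.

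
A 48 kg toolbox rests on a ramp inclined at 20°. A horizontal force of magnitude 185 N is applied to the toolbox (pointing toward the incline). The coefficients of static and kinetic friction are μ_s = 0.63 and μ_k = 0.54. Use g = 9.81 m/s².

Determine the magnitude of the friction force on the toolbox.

f ≈ 12.8 N (down the incline)

Normal direction: N = m g cos θ + P sin θ = 505.8 N.
Parallel to the incline: P cos θ − m g sin θ = 173.8 − 161.1 = 12.79 N; the friction needed to balance this is 12.79 N acting down the slope.
The limit of static friction is μ_s N = 318.6 N.
Since 12.79 N is within the 318.6 N limit, the toolbox stays put and friction is exactly 12.8 N.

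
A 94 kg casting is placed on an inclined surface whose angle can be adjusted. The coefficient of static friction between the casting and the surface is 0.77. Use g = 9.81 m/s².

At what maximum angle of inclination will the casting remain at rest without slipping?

At the slip threshold, m g sin θ = μ_s · m g cos θ, so tan θ = μ_s.
θ_max = arctan(0.77) = 37.6°.

θ_max ≈ 37.6°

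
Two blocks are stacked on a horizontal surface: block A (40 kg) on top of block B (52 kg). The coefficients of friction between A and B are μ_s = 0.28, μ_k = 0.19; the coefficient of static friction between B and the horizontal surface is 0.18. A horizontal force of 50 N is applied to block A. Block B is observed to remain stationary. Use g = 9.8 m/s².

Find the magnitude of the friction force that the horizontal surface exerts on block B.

f ≈ 50 N

Between the blocks, N₁ = m_A g = 392 N.
Maximum static friction on A from B: μ_s N₁ = 0.28×392 = 109.8 N.
Since P = 50 N ≤ 109.8 N, A does not slip on B; friction on A equals P = 50 N.
B experiences an equal 50 N forward from A (third law). B is in equilibrium, so the floor supplies f₂ = 50 N of static friction (limit μ_s(m_A+m_B)g = 162.3 N, not exceeded).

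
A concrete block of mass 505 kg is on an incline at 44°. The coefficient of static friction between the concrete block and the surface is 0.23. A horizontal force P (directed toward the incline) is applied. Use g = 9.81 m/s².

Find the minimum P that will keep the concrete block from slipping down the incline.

P_min ≈ 2980 N

The concrete block tends to slide down (tan θ > μ_s), so at the point of impending slip friction acts up-slope at its limit: f = μ_s N.
Perpendicular to the incline: N = m g cos θ + P sin θ.
Along the incline: P cos θ + μ_s N = m g sin θ, i.e. P cos θ + μ_s (m g cos θ + P sin θ) = m g sin θ.
Solving, P (cos θ + μ_s sin θ) = m g (sin θ − μ_s cos θ), so P = 4950×0.5292/0.8791 = 2980 N.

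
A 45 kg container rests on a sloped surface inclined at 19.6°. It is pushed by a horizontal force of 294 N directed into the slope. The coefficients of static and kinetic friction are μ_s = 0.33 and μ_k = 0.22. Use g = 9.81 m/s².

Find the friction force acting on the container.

f ≈ 129 N (down the incline)

Normal direction: N = m g cos θ + P sin θ = 514.5 N.
Along the incline, the net driving force (taking up-slope positive) is P cos θ − m g sin θ = 277 − 148.1 = 128.9 N, so equilibrium requires friction f = -128.9 N (down-slope).
Maximum static friction: μ_s N = 0.33 × 514.5 = 169.8 N.
|f_req| = 128.9 ≤ 169.8 N → the container is in equilibrium; friction equals the required value.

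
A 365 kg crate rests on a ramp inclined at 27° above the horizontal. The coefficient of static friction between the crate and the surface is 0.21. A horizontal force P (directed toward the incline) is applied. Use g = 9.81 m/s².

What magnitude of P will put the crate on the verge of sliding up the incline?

At impending motion up the slope, friction acts down-slope at its limit: f = μ_s N.
Perpendicular to the incline: N = m g cos θ + P sin θ.
Along the incline: P cos θ = m g sin θ + μ_s N = m g sin θ + μ_s (m g cos θ + P sin θ).
Solving, P (cos θ − μ_s sin θ) = m g (sin θ + μ_s cos θ), so P = 365×9.81×(sin 27° + 0.21 cos 27°)/(cos 27° − 0.21 sin 27°) = 3580×0.6411/0.7957 = 2890 N.

P ≈ 2890 N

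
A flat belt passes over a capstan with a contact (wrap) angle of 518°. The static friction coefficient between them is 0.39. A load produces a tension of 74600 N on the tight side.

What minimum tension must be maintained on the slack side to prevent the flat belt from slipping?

Capstan equation at impending slip: T_tight/T_slack = e^{μβ}.
β = 518° = 9.041 rad; e^{μβ} = e^{0.39×9.041} = 33.98.
T_slack = T_tight / e^{μβ} = 74600 / 33.98 = 2200 N.

T_min ≈ 2200 N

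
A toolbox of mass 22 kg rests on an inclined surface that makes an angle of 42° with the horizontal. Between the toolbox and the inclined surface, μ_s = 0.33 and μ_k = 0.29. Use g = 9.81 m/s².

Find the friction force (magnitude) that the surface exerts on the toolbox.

f ≈ 46.5 N (up the incline)

Normal force: N = m g cos θ = 22 × 9.81 × cos 42° = 160.4 N.
Along the slope the weight component is m g sin θ = 144.4 N; friction must supply exactly this, acting up-slope.
The static-friction ceiling is μ_s N = 0.33 × 160.4 = 52.93 N.
|144.4| exceeds 52.93 N, so the toolbox slips down-slope; friction is kinetic, f = μ_k N = 0.29×160.4 = 46.5 N.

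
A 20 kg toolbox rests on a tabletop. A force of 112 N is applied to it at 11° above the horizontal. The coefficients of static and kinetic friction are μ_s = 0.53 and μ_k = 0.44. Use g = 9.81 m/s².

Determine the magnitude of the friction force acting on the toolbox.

The vertical component of P reduces the normal force: N = m g − P sin α = 196.2 − 21.37 = 174.8 N.
Horizontally, friction must balance P cos α = 109.9 N.
μ_s N = 0.53 × 174.8 = 92.66 N.
The required friction exceeds μ_s N, so the toolbox moves and f = μ_k N = 76.9 N.

f ≈ 76.9 N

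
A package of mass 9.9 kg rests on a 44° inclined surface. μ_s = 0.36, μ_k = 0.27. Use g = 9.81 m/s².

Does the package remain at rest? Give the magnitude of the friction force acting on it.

N = m g cos θ = 69.9 N.
Down-slope weight component: m g sin θ = 67.5 N.
μ_s N = 25.2 N.
67.5 > 25.2 N, so it slides; kinetic friction f = μ_k N = 0.27×69.9 = 18.9 N.

f ≈ 18.9 N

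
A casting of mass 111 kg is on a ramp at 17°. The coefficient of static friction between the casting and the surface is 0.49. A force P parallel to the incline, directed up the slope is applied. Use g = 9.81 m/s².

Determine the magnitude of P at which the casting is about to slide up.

At impending motion up the slope, friction acts down-slope at its limit: f = μ_s N.
P is parallel to the surface, so N = m g cos θ = 1040 N.
Along the incline: P = m g sin θ + μ_s N = 318 + 0.49×1040 = 829 N.

P ≈ 829 N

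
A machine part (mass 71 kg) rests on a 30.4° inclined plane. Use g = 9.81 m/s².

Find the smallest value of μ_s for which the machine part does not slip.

At the slip threshold m g sin θ = μ_s m g cos θ, so μ_s,min = tan θ.
μ_s,min = tan 30.4° = 0.587.

μ_s,min ≈ 0.587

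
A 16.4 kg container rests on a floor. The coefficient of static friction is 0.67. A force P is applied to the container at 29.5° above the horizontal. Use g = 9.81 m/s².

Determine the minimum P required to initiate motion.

P ≈ 89.8 N

N = m g − P sin α (the pull lifts the container).
At impending slip, P cos α = μ_s N = μ_s (m g − P sin α).
Solving: P (cos α + μ_s sin α) = μ_s m g → P = 0.67×161/(cos 29.5° + 0.67 sin 29.5°) = 108/1.2 = 89.8 N.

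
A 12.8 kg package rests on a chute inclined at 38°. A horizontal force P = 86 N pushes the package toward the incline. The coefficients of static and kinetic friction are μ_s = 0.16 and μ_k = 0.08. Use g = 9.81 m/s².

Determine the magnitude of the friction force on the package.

Resolve perpendicular to the incline: N = m g cos θ + P sin θ = 12.8×9.81×cos 38° + 86×sin 38° = 151.9 N.
Along the incline, the net driving force (taking up-slope positive) is P cos θ − m g sin θ = 67.77 − 77.31 = -9.538 N, so equilibrium requires friction f = 9.538 N (up-slope).
The limit of static friction is μ_s N = 24.3 N.
Since 9.538 N is within the 24.3 N limit, the package stays put and friction is exactly 9.54 N.

f ≈ 9.54 N (up the incline)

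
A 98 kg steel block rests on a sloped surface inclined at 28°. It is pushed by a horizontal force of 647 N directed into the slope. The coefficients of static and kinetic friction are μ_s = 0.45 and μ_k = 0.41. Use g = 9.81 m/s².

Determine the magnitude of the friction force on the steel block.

Normal direction: N = m g cos θ + P sin θ = 1153 N.
Parallel to the incline: P cos θ − m g sin θ = 571.3 − 451.3 = 119.9 N; the friction needed to balance this is 119.9 N acting down the slope.
The limit of static friction is μ_s N = 518.7 N.
|f_req| = 119.9 ≤ 518.7 N → the steel block is in equilibrium; friction equals the required value.

f ≈ 120 N (down the incline)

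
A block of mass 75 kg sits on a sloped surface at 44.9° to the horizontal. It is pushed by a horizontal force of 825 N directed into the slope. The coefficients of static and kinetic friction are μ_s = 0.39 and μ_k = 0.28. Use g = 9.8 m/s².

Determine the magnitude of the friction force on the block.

f ≈ 65.6 N (down the incline)

Normal direction: N = m g cos θ + P sin θ = 1103 N.
Parallel to the incline: P cos θ − m g sin θ = 584.4 − 518.8 = 65.56 N; the friction needed to balance this is 65.56 N acting down the slope.
The limit of static friction is μ_s N = 430.2 N.
Since 65.56 N is within the 430.2 N limit, the block stays put and friction is exactly 65.6 N.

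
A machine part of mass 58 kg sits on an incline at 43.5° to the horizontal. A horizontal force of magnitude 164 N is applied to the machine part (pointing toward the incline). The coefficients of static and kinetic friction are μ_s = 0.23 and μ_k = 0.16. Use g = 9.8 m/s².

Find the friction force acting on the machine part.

f ≈ 84 N (up the incline)

Normal direction: N = m g cos θ + P sin θ = 525.2 N.
Parallel to the incline: P cos θ − m g sin θ = 119 − 391.3 = -272.3 N; the friction needed to balance this is 272.3 N acting up the slope.
The limit of static friction is μ_s N = 120.8 N.
The required 272.3 N exceeds the static limit, so the machine part slides down-slope and f = μ_k N = 0.16×525.2 = 84 N.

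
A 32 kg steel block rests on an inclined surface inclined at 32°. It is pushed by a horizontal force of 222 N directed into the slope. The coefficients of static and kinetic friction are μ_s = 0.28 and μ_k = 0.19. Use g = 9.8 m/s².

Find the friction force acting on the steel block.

f ≈ 22.1 N (down the incline)

Resolve perpendicular to the incline: N = m g cos θ + P sin θ = 32×9.8×cos 32° + 222×sin 32° = 383.6 N.
Parallel to the incline: P cos θ − m g sin θ = 188.3 − 166.2 = 22.08 N; the friction needed to balance this is 22.08 N acting down the slope.
The limit of static friction is μ_s N = 107.4 N.
Since 22.08 N is within the 107.4 N limit, the steel block stays put and friction is exactly 22.1 N.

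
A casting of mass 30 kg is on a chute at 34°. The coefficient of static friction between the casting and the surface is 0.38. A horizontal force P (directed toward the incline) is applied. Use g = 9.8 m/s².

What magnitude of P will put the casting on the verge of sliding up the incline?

At impending motion up the slope, friction acts down-slope at its limit: f = μ_s N.
Perpendicular to the incline: N = m g cos θ + P sin θ.
Along the incline: P cos θ = m g sin θ + μ_s N = m g sin θ + μ_s (m g cos θ + P sin θ).
Solving, P (cos θ − μ_s sin θ) = m g (sin θ + μ_s cos θ), so P = 30×9.8×(sin 34° + 0.38 cos 34°)/(cos 34° − 0.38 sin 34°) = 294×0.8742/0.6165 = 417 N.

P ≈ 417 N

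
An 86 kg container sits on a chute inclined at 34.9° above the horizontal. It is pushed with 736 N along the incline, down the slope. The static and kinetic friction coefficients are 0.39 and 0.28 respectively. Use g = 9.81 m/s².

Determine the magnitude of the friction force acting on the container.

Perpendicular to the surface, N = m g cos θ = 86·9.81·cos 34.9° = 691.9 N.
The friction needed for equilibrium is m g sin θ + P = 482.7 + 736 = 1219 N, measured positive up-slope.
The static-friction ceiling is μ_s N = 0.39 × 691.9 = 269.9 N.
|1219| exceeds 269.9 N, so the container slips down-slope; friction is kinetic, f = μ_k N = 0.28×691.9 = 194 N.

f ≈ 194 N (up the incline)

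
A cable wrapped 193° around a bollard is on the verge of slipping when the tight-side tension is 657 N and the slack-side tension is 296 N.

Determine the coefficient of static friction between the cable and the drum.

μ ≈ 0.237

T₂/T₁ = e^{μβ} → μ = ln(T₂/T₁)/β.
β = 193° = 3.368 rad.
μ = ln(657/296)/3.368 = ln(2.22)/3.368 = 0.237.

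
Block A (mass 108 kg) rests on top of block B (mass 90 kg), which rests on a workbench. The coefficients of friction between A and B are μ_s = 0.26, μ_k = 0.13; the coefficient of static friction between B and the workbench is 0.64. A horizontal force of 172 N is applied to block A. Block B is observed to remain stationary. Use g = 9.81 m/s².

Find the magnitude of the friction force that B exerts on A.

f ≈ 172 N

The normal force B exerts on A is simply A's weight, N₁ = 1059 N.
Maximum static friction on A from B: μ_s N₁ = 0.26×1059 = 275.5 N.
P = 172 N is within that limit, so A and B move together (both at rest); the A–B friction is simply f₁ = P = 172 N.
B experiences an equal 172 N forward from A (third law). B is in equilibrium, so the floor supplies f₂ = 172 N of static friction (limit μ_s(m_A+m_B)g = 1243 N, not exceeded).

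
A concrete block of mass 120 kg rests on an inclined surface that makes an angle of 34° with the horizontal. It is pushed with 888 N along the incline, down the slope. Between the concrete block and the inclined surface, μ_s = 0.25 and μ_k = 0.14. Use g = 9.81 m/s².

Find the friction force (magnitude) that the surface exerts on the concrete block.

Perpendicular to the surface, N = m g cos θ = 120·9.81·cos 34° = 975.9 N.
Parallel to the incline, ΣF = 0 gives f = m g sin θ + P = 658.3 + 888 = 1546 N (up-slope positive).
Maximum static friction available: μ_s N = 0.25 × 975.9 = 244 N.
|1546| exceeds 244 N, so the concrete block slips down-slope; friction is kinetic, f = μ_k N = 0.14×975.9 = 137 N.

f ≈ 137 N (up the incline)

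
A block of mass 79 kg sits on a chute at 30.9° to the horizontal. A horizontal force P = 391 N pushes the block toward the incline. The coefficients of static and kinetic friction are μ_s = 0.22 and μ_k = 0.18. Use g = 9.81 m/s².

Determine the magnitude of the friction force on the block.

Resolve perpendicular to the incline: N = m g cos θ + P sin θ = 79×9.81×cos 30.9° + 391×sin 30.9° = 865.8 N.
Parallel to the incline: P cos θ − m g sin θ = 335.5 − 398 = -62.49 N; the friction needed to balance this is 62.49 N acting up the slope.
Maximum static friction: μ_s N = 0.22 × 865.8 = 190.5 N.
|f_req| = 62.49 ≤ 190.5 N → the block is in equilibrium; friction equals the required value.

f ≈ 62.5 N (up the incline)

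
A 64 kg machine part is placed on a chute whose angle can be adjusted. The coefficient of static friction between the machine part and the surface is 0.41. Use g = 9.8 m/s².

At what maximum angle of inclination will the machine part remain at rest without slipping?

θ_max ≈ 22.3°

At the slip threshold, m g sin θ = μ_s · m g cos θ, so tan θ = μ_s.
θ_max = arctan(0.41) = 22.3°.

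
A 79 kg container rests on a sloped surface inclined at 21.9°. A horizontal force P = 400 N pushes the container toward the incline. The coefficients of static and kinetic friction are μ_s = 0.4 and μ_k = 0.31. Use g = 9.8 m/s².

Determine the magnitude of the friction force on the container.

Resolve perpendicular to the incline: N = m g cos θ + P sin θ = 79×9.8×cos 21.9° + 400×sin 21.9° = 867.5 N.
Parallel to the incline: P cos θ − m g sin θ = 371.1 − 288.8 = 82.37 N; the friction needed to balance this is 82.37 N acting down the slope.
Maximum static friction: μ_s N = 0.4 × 867.5 = 347 N.
Since 82.37 N is within the 347 N limit, the container stays put and friction is exactly 82.4 N.

f ≈ 82.4 N (down the incline)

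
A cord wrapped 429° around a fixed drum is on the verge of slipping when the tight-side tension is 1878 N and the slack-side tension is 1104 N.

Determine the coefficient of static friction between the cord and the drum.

μ ≈ 0.071

T₂/T₁ = e^{μβ} → μ = ln(T₂/T₁)/β.
β = 429° = 7.487 rad.
μ = ln(1878/1104)/7.487 = ln(1.701)/7.487 = 0.071.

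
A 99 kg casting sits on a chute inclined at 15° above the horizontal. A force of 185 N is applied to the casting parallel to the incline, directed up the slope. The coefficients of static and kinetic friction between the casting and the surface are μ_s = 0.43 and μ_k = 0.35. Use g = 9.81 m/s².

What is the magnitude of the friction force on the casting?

f ≈ 66.4 N (up the incline)

Perpendicular to the surface, N = m g cos θ = 99·9.81·cos 15° = 938.1 N.
Parallel to the incline, ΣF = 0 gives f = m g sin θ − P = 251.4 − 185 = 66.36 N (up-slope positive).
Maximum static friction available: μ_s N = 0.43 × 938.1 = 403.4 N.
Since |66.36| ≤ 403.4 N, static friction is sufficient; f equals the required value, not μ_s N.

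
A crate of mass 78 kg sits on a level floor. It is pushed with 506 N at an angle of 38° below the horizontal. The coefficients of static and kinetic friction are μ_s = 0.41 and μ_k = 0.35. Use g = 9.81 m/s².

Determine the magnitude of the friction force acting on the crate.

Vertical equilibrium gives N = m g + P sin α = 1077 N.
The horizontal driving force is P cos α = 398.7 N, so equilibrium needs friction f = 398.7 N.
μ_s N = 0.41 × 1077 = 441.4 N.
398.7 ≤ 441.4 N → static; friction equals the required 399 N.

f ≈ 399 N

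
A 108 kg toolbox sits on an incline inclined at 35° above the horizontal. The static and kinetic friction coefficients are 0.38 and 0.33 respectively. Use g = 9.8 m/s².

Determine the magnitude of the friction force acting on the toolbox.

f ≈ 286 N (up the incline)

Perpendicular to the surface, N = m g cos θ = 108·9.8·cos 35° = 867 N.
Along the slope the weight component is m g sin θ = 607.1 N; friction must supply exactly this, acting up-slope.
Maximum static friction available: μ_s N = 0.38 × 867 = 329.5 N.
Since |607.1| > 329.5 N, static friction cannot hold it; the toolbox slides down the incline and kinetic friction applies: f = μ_k N = 0.33 × 867 = 286 N.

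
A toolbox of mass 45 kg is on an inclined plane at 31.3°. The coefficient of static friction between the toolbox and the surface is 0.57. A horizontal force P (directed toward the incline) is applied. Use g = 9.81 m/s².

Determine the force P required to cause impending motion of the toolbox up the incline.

At impending motion up the slope, friction acts down-slope at its limit: f = μ_s N.
Perpendicular to the incline: N = m g cos θ + P sin θ.
Along the incline: P cos θ = m g sin θ + μ_s N = m g sin θ + μ_s (m g cos θ + P sin θ).
Solving, P (cos θ − μ_s sin θ) = m g (sin θ + μ_s cos θ), so P = 45×9.81×(sin 31.3° + 0.57 cos 31.3°)/(cos 31.3° − 0.57 sin 31.3°) = 441×1.007/0.5583 = 796 N.

P ≈ 796 N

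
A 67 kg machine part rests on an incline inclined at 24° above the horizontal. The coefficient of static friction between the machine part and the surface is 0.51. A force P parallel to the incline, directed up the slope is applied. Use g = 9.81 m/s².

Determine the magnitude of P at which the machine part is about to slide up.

P ≈ 574 N

At impending motion up the slope, friction acts down-slope at its limit: f = μ_s N.
P is parallel to the surface, so N = m g cos θ = 600 N.
Along the incline: P = m g sin θ + μ_s N = 267 + 0.51×600 = 574 N.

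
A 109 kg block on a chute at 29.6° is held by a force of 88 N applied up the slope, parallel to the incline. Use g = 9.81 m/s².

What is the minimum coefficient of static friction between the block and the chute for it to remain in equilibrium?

N = m g cos θ = 929.7 N.
Friction must make up the shortfall along the incline: f = m g sin θ − P = 528.2 − 88 = 440.2 N.
At the threshold f = μ_s N, so μ_s,min = 440.2/929.7 = 0.473.

μ_s,min ≈ 0.473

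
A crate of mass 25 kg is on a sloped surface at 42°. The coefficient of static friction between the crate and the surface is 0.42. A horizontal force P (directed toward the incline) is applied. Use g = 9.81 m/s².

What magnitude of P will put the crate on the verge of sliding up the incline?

At impending motion up the slope, friction acts down-slope at its limit: f = μ_s N.
Perpendicular to the incline: N = m g cos θ + P sin θ.
Along the incline: P cos θ = m g sin θ + μ_s N = m g sin θ + μ_s (m g cos θ + P sin θ).
Solving, P (cos θ − μ_s sin θ) = m g (sin θ + μ_s cos θ), so P = 25×9.81×(sin 42° + 0.42 cos 42°)/(cos 42° − 0.42 sin 42°) = 245×0.9813/0.4621 = 521 N.

P ≈ 521 N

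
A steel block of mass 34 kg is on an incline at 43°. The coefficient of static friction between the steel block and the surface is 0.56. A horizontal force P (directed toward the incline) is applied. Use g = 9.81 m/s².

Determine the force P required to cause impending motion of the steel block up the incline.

At impending motion up the slope, friction acts down-slope at its limit: f = μ_s N.
Perpendicular to the incline: N = m g cos θ + P sin θ.
Along the incline: P cos θ = m g sin θ + μ_s N = m g sin θ + μ_s (m g cos θ + P sin θ).
Solving, P (cos θ − μ_s sin θ) = m g (sin θ + μ_s cos θ), so P = 34×9.81×(sin 43° + 0.56 cos 43°)/(cos 43° − 0.56 sin 43°) = 334×1.092/0.3494 = 1040 N.

P ≈ 1040 N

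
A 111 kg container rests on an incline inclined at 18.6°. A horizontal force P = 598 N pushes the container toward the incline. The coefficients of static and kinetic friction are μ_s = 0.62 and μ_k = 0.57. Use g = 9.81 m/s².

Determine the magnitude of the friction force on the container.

The horizontal push has a component P sin θ into the surface, so N = m g cos θ + P sin θ = 1032 + 190.7 = 1223 N.
Parallel to the incline: P cos θ − m g sin θ = 566.8 − 347.3 = 219.4 N; the friction needed to balance this is 219.4 N acting down the slope.
Maximum static friction: μ_s N = 0.62 × 1223 = 758.1 N.
|f_req| = 219.4 ≤ 758.1 N → the container is in equilibrium; friction equals the required value.

f ≈ 219 N (down the incline)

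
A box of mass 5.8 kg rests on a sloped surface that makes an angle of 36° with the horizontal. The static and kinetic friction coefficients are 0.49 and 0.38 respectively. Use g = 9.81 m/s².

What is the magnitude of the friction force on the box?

Normal force: N = m g cos θ = 5.8 × 9.81 × cos 36° = 46.03 N.
Along the slope the weight component is m g sin θ = 33.44 N; friction must supply exactly this, acting up-slope.
The static-friction ceiling is μ_s N = 0.49 × 46.03 = 22.56 N.
|33.44| exceeds 22.56 N, so the box slips down-slope; friction is kinetic, f = μ_k N = 0.38×46.03 = 17.5 N.

f ≈ 17.5 N (up the incline)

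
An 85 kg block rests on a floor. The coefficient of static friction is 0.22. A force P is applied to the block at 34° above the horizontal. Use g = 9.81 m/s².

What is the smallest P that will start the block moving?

N = m g − P sin α (the pull lifts the block).
At impending slip, P cos α = μ_s N = μ_s (m g − P sin α).
Solving: P (cos α + μ_s sin α) = μ_s m g → P = 0.22×834/(cos 34° + 0.22 sin 34°) = 183/0.9521 = 193 N.

P ≈ 193 N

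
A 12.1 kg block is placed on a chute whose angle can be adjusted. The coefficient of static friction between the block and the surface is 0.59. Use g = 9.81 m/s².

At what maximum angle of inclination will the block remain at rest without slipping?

At the slip threshold, m g sin θ = μ_s · m g cos θ, so tan θ = μ_s.
θ_max = arctan(0.59) = 30.5°.

θ_max ≈ 30.5°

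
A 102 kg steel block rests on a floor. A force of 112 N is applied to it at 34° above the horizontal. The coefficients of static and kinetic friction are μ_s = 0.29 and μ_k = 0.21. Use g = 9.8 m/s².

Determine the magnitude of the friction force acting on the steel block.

f ≈ 92.9 N

Vertical equilibrium gives N = m g − P sin α = 937 N.
Horizontally, friction must balance P cos α = 92.85 N.
The static-friction limit is μ_s N = 271.7 N.
92.85 ≤ 271.7 N → static; friction equals the required 92.9 N.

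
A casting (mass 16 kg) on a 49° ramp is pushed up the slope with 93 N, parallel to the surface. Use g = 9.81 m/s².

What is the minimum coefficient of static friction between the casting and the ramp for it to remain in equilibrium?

μ_s,min ≈ 0.247

N = m g cos θ = 103 N.
Friction must make up the shortfall along the incline: f = m g sin θ − P = 118.5 − 93 = 25.46 N.
At the threshold f = μ_s N, so μ_s,min = 25.46/103 = 0.247.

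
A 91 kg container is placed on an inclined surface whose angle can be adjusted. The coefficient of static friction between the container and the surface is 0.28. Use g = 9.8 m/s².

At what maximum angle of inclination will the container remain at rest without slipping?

θ_max ≈ 15.6°

At the slip threshold, m g sin θ = μ_s · m g cos θ, so tan θ = μ_s.
θ_max = arctan(0.28) = 15.6°.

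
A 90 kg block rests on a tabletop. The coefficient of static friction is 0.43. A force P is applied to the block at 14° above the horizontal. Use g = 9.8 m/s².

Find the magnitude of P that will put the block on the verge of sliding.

P ≈ 353 N

N = m g − P sin α (the pull lifts the block).
At impending slip, P cos α = μ_s N = μ_s (m g − P sin α).
Solving: P (cos α + μ_s sin α) = μ_s m g → P = 0.43×882/(cos 14° + 0.43 sin 14°) = 379/1.074 = 353 N.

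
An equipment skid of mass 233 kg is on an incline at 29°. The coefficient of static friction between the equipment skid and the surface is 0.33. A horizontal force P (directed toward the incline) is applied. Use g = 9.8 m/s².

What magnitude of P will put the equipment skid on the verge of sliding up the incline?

P ≈ 2470 N

At impending motion up the slope, friction acts down-slope at its limit: f = μ_s N.
Perpendicular to the incline: N = m g cos θ + P sin θ.
Along the incline: P cos θ = m g sin θ + μ_s N = m g sin θ + μ_s (m g cos θ + P sin θ).
Solving, P (cos θ − μ_s sin θ) = m g (sin θ + μ_s cos θ), so P = 233×9.8×(sin 29° + 0.33 cos 29°)/(cos 29° − 0.33 sin 29°) = 2280×0.7734/0.7146 = 2470 N.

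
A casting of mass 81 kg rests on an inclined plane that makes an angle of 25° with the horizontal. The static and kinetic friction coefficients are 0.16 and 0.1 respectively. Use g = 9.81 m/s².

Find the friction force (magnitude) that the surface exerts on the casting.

f ≈ 72 N (up the incline)

The normal reaction is N = m g cos θ = 720.2 N.
Along the slope the weight component is m g sin θ = 335.8 N; friction must supply exactly this, acting up-slope.
Static friction can supply at most μ_s N = 115.2 N.
Since |335.8| > 115.2 N, static friction cannot hold it; the casting slides down the incline and kinetic friction applies: f = μ_k N = 0.1 × 720.2 = 72 N.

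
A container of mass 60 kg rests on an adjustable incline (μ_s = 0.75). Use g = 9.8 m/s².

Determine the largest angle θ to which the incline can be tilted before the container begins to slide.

At the slip threshold, m g sin θ = μ_s · m g cos θ, so tan θ = μ_s.
θ_max = arctan(0.75) = 36.9°.

θ_max ≈ 36.9°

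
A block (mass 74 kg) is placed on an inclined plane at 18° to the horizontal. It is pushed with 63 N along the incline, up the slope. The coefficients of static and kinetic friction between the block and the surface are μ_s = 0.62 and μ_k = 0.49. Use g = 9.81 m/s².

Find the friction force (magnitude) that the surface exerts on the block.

Perpendicular to the surface, N = m g cos θ = 74·9.81·cos 18° = 690.4 N.
Parallel to the incline, ΣF = 0 gives f = m g sin θ − P = 224.3 − 63 = 161.3 N (up-slope positive).
The static-friction ceiling is μ_s N = 0.62 × 690.4 = 428.1 N.
Since |161.3| ≤ 428.1 N, no slip — friction simply equals what equilibrium demands.

f ≈ 161 N (up the incline)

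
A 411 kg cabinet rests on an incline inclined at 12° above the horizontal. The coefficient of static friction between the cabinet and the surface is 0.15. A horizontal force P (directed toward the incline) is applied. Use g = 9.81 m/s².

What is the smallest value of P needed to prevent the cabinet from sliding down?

P_min ≈ 244 N

The cabinet tends to slide down (tan θ > μ_s), so at the point of impending slip friction acts up-slope at its limit: f = μ_s N.
Perpendicular to the incline: N = m g cos θ + P sin θ.
Along the incline: P cos θ + μ_s N = m g sin θ, i.e. P cos θ + μ_s (m g cos θ + P sin θ) = m g sin θ.
Solving, P (cos θ + μ_s sin θ) = m g (sin θ − μ_s cos θ), so P = 4030×0.06119/1.009 = 244 N.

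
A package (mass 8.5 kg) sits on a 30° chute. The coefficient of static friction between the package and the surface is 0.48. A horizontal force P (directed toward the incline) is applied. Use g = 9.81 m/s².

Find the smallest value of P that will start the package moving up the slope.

At impending motion up the slope, friction acts down-slope at its limit: f = μ_s N.
Perpendicular to the incline: N = m g cos θ + P sin θ.
Along the incline: P cos θ = m g sin θ + μ_s N = m g sin θ + μ_s (m g cos θ + P sin θ).
Solving, P (cos θ − μ_s sin θ) = m g (sin θ + μ_s cos θ), so P = 8.5×9.81×(sin 30° + 0.48 cos 30°)/(cos 30° − 0.48 sin 30°) = 83.4×0.9157/0.626 = 122 N.

P ≈ 122 N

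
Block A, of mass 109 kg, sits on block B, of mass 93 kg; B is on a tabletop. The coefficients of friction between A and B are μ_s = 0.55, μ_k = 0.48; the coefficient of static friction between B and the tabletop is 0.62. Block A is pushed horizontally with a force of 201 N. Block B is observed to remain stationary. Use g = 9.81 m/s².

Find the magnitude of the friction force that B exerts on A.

Between the blocks, N₁ = m_A g = 1069 N.
Maximum static friction on A from B: μ_s N₁ = 0.55×1069 = 588.1 N.
P = 201 N is within that limit, so A and B move together (both at rest); the A–B friction is simply f₁ = P = 201 N.
B experiences an equal 201 N forward from A (third law). B is in equilibrium, so the floor supplies f₂ = 201 N of static friction (limit μ_s(m_A+m_B)g = 1229 N, not exceeded).

f ≈ 201 N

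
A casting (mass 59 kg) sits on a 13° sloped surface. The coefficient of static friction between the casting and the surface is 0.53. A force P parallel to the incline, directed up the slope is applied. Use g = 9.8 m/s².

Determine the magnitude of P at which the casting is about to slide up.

P ≈ 429 N

At impending motion up the slope, friction acts down-slope at its limit: f = μ_s N.
P is parallel to the surface, so N = m g cos θ = 563 N.
Along the incline: P = m g sin θ + μ_s N = 130 + 0.53×563 = 429 N.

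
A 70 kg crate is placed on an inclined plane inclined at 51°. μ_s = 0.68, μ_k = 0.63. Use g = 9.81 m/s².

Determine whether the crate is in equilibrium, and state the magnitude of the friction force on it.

f ≈ 272 N

N = m g cos θ = 432 N.
Down-slope weight component: m g sin θ = 534 N.
μ_s N = 294 N.
534 > 294 N, so it slides; kinetic friction f = μ_k N = 0.63×432 = 272 N.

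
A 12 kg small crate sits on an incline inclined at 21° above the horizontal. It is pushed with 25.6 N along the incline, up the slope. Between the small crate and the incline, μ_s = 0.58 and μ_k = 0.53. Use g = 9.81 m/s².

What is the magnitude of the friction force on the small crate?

f ≈ 16.6 N (up the incline)

Normal force: N = m g cos θ = 12 × 9.81 × cos 21° = 109.9 N.
The friction needed for equilibrium is m g sin θ − P = 42.19 − 25.6 = 16.59 N, measured positive up-slope.
Maximum static friction available: μ_s N = 0.58 × 109.9 = 63.74 N.
Since |16.59| ≤ 63.74 N, no slip — friction simply equals what equilibrium demands.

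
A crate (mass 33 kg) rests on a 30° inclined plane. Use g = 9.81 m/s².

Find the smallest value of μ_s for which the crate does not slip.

μ_s,min ≈ 0.577

At the slip threshold m g sin θ = μ_s m g cos θ, so μ_s,min = tan θ.
μ_s,min = tan 30° = 0.577.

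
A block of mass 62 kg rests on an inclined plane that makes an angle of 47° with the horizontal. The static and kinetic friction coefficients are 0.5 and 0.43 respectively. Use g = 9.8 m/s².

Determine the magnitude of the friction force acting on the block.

The normal reaction is N = m g cos θ = 414.4 N.
For equilibrium along the incline, friction must balance the weight component: f = m g sin θ = 444.4 N up the slope.
Static friction can supply at most μ_s N = 207.2 N.
|444.4| exceeds 207.2 N, so the block slips down-slope; friction is kinetic, f = μ_k N = 0.43×414.4 = 178 N.

f ≈ 178 N (up the incline)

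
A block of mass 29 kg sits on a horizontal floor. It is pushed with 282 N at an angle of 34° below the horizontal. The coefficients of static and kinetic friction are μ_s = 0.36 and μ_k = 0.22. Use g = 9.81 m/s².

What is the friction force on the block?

The vertical component of P adds to the normal force: N = m g + P sin α = 284.5 + 157.7 = 442.2 N.
Horizontally, friction must balance P cos α = 233.8 N.
The static-friction limit is μ_s N = 159.2 N.
The required friction exceeds μ_s N, so the block moves and f = μ_k N = 97.3 N.

f ≈ 97.3 N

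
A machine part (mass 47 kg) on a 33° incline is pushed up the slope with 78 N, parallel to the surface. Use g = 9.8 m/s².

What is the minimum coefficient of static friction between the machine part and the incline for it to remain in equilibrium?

N = m g cos θ = 386.3 N.
Friction must make up the shortfall along the incline: f = m g sin θ − P = 250.9 − 78 = 172.9 N.
At the threshold f = μ_s N, so μ_s,min = 172.9/386.3 = 0.447.

μ_s,min ≈ 0.447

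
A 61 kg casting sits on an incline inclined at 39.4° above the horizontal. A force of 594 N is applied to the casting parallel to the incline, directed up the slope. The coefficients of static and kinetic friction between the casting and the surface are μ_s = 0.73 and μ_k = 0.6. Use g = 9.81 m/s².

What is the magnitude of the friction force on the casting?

f ≈ 214 N (down the incline)

Perpendicular to the surface, N = m g cos θ = 61·9.81·cos 39.4° = 462.4 N.
For equilibrium along the incline the friction force must supply f = m g sin θ − P = 379.8 − 594 = -214.2 N (positive meaning up-slope).
The static-friction ceiling is μ_s N = 0.73 × 462.4 = 337.6 N.
Since |-214.2| ≤ 337.6 N, the casting remains in static equilibrium and friction takes exactly the required value.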